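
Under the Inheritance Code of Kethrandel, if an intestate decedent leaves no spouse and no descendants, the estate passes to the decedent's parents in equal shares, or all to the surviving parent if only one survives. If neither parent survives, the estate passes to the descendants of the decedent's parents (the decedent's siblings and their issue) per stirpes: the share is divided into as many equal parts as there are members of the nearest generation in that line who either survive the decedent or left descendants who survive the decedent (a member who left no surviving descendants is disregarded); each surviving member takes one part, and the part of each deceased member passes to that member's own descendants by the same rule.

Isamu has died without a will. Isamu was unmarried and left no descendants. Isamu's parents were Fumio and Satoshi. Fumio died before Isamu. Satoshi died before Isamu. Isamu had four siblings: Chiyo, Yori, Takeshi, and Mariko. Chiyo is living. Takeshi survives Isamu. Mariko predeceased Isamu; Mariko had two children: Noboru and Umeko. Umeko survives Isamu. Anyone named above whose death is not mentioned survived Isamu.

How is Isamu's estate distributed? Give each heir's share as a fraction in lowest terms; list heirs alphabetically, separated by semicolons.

Chiyo 1/4; Noboru 1/8; Takeshi 1/4; Umeko 1/8; Yori 1/4

Neither parent survives and there are no descendants, so the estate passes to Isamu's siblings and their issue per stirpes.
The estate is divided into 4 equal shares of 1/4 among Chiyo, Yori, Takeshi, Mariko.
Chiyo is living and takes 1/4.
Yori is living and takes 1/4.
Takeshi is living and takes 1/4.
Mariko predeceased; the 1/4 allotted to Mariko's branch passes to Mariko's issue by representation.
The 1/4 is divided into 2 equal shares of 1/8 among Noboru, Umeko.
Noboru is living and takes 1/8.
Umeko is living and takes 1/8.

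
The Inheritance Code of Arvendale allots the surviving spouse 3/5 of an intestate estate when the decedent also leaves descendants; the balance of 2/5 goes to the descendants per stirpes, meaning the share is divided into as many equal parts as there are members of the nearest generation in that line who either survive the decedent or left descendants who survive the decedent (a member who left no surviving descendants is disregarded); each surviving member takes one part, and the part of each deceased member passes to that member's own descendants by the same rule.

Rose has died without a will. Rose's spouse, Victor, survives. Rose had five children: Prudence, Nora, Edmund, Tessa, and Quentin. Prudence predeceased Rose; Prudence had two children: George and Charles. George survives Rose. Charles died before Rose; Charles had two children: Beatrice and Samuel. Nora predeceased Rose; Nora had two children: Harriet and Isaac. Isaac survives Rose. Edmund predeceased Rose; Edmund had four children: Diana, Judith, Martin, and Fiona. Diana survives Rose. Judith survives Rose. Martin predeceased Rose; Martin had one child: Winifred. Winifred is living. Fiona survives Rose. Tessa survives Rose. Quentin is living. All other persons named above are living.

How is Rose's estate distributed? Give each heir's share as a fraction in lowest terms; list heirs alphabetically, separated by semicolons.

Victor, as surviving spouse, takes 3/5.
The remaining 2/5 passes to Rose's descendants per stirpes.
The 2/5 is divided into 5 equal shares of 2/25 among Prudence, Nora, Edmund, Tessa, Quentin.
Prudence predeceased; the 2/25 allotted to Prudence's branch passes to Prudence's issue by representation.
The 2/25 is divided into 2 equal shares of 1/25 among George, Charles.
George is living and takes 1/25.
Charles predeceased; the 1/25 allotted to Charles's branch passes to Charles's issue by representation.
The 1/25 is divided into 2 equal shares of 1/50 among Beatrice, Samuel.
Beatrice is living and takes 1/50.
Samuel is living and takes 1/50.
Nora predeceased; the 2/25 allotted to Nora's branch passes to Nora's issue by representation.
The 2/25 is divided into 2 equal shares of 1/25 among Harriet, Isaac.
Harriet is living and takes 1/25.
Isaac is living and takes 1/25.
Edmund predeceased; the 2/25 allotted to Edmund's branch passes to Edmund's issue by representation.
The 2/25 is divided into 4 equal shares of 1/50 among Diana, Judith, Martin, Fiona.
Diana is living and takes 1/50.
Judith is living and takes 1/50.
Martin predeceased; the 1/50 allotted to Martin's branch passes to Martin's issue by representation.
Winifred is the sole taker at this level and receives the full 1/50.
Fiona is living and takes 1/50.
Tessa is living and takes 2/25.
Quentin is living and takes 2/25.

Beatrice 1/50; Diana 1/50; Fiona 1/50; George 1/25; Harriet 1/25; Isaac 1/25; Judith 1/50; Quentin 2/25; Samuel 1/50; Tessa 2/25; Victor 3/5; Winifred 1/50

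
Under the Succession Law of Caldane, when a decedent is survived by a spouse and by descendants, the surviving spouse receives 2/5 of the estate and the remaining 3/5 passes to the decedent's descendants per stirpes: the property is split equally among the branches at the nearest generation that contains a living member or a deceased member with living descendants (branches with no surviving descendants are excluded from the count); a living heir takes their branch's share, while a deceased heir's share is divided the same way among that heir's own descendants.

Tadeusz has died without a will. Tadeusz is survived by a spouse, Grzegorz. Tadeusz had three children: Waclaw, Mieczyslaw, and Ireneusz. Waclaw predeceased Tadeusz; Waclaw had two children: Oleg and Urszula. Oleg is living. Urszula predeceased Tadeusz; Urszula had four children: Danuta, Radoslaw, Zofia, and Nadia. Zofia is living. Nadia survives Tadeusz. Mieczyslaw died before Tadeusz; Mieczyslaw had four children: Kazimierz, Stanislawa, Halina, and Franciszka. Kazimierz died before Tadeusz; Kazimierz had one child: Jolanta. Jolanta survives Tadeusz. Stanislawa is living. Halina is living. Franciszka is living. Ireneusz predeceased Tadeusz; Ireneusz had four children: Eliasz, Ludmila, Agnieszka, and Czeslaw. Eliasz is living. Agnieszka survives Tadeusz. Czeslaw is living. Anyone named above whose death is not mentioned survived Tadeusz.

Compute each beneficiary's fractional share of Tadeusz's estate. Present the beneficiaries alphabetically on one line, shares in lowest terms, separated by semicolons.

Grzegorz, as surviving spouse, takes 2/5.
The remaining 3/5 passes to Tadeusz's descendants per stirpes.
The 3/5 is divided into 3 equal shares of 1/5 among Waclaw, Mieczyslaw, Ireneusz.
Waclaw predeceased; the 1/5 allotted to Waclaw's branch passes to Waclaw's issue by representation.
The 1/5 is divided into 2 equal shares of 1/10 among Oleg, Urszula.
Oleg is living and takes 1/10.
Urszula predeceased; the 1/10 allotted to Urszula's branch passes to Urszula's issue by representation.
The 1/10 is divided into 4 equal shares of 1/40 among Danuta, Radoslaw, Zofia, Nadia.
Danuta is living and takes 1/40.
Radoslaw is living and takes 1/40.
Zofia is living and takes 1/40.
Nadia is living and takes 1/40.
Mieczyslaw predeceased; the 1/5 allotted to Mieczyslaw's branch passes to Mieczyslaw's issue by representation.
The 1/5 is divided into 4 equal shares of 1/20 among Kazimierz, Stanislawa, Halina, Franciszka.
Kazimierz predeceased; the 1/20 allotted to Kazimierz's branch passes to Kazimierz's issue by representation.
Jolanta is the sole taker at this level and receives the full 1/20.
Stanislawa is living and takes 1/20.
Halina is living and takes 1/20.
Franciszka is living and takes 1/20.
Ireneusz predeceased; the 1/5 allotted to Ireneusz's branch passes to Ireneusz's issue by representation.
The 1/5 is divided into 4 equal shares of 1/20 among Eliasz, Ludmila, Agnieszka, Czeslaw.
Eliasz is living and takes 1/20.
Ludmila is living and takes 1/20.
Agnieszka is living and takes 1/20.
Czeslaw is living and takes 1/20.

Agnieszka 1/20; Czeslaw 1/20; Danuta 1/40; Eliasz 1/20; Franciszka 1/20; Grzegorz 2/5; Halina 1/20; Jolanta 1/20; Ludmila 1/20; Nadia 1/40; Oleg 1/10; Radoslaw 1/40; Stanislawa 1/20; Zofia 1/40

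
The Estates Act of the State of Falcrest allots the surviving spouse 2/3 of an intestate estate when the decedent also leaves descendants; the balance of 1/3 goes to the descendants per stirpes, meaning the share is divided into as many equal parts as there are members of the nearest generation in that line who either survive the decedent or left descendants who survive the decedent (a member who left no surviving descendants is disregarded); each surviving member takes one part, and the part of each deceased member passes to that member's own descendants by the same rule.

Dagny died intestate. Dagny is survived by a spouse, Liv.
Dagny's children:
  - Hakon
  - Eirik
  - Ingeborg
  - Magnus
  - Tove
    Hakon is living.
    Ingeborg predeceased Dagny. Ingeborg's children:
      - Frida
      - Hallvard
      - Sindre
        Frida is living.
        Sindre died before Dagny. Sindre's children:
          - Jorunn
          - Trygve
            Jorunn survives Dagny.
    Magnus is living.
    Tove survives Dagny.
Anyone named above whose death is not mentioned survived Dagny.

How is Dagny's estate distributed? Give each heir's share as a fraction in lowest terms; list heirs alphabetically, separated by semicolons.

Liv, as surviving spouse, takes 2/3.
The remaining 1/3 passes to Dagny's descendants per stirpes.
The 1/3 is divided into 5 equal shares of 1/15 among Hakon, Eirik, Ingeborg, Magnus, Tove.
Hakon is living and takes 1/15.
Eirik is living and takes 1/15.
Ingeborg predeceased; the 1/15 allotted to Ingeborg's branch passes to Ingeborg's issue by representation.
The 1/15 is divided into 3 equal shares of 1/45 among Frida, Hallvard, Sindre.
Frida is living and takes 1/45.
Hallvard is living and takes 1/45.
Sindre predeceased; the 1/45 allotted to Sindre's branch passes to Sindre's issue by representation.
The 1/45 is divided into 2 equal shares of 1/90 among Jorunn, Trygve.
Jorunn is living and takes 1/90.
Trygve is living and takes 1/90.
Magnus is living and takes 1/15.
Tove is living and takes 1/15.

Eirik 1/15; Frida 1/45; Hakon 1/15; Hallvard 1/45; Jorunn 1/90; Liv 2/3; Magnus 1/15; Tove 1/15; Trygve 1/90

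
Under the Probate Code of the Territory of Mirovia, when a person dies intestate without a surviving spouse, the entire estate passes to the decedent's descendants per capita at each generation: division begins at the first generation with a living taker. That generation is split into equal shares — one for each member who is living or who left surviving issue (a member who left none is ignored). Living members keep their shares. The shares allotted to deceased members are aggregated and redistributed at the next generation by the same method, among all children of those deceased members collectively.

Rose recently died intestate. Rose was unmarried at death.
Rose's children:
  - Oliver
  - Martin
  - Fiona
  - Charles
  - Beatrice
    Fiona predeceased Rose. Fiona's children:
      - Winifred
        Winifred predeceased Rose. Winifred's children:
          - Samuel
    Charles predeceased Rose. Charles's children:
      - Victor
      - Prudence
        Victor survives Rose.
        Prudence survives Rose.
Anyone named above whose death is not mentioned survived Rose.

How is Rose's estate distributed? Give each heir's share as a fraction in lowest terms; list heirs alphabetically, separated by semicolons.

There is no surviving spouse, so the entire estate passes to Rose's descendants per capita at each generation.
At generation 1 (Oliver, Martin, Fiona, Charles, Beatrice) there are 5 shares of (1)/5 = 1/5 each.
Living: Oliver, Martin, and Beatrice — each takes 1/5.
Deceased: Fiona and Charles. Their combined 2/5 is pooled and carried to generation 2.
At generation 2 (Winifred, Victor, Prudence) there are 3 shares of (2/5)/3 = 2/15 each.
Living: Victor and Prudence — each takes 2/15.
Deceased: Winifred. That 2/15 share is carried to generation 3.
At generation 3 (Samuel) there are 1 shares of (2/15)/1 = 2/15 each.
Living: Samuel — each takes 2/15.

Beatrice 1/5; Martin 1/5; Oliver 1/5; Prudence 2/15; Samuel 2/15; Victor 2/15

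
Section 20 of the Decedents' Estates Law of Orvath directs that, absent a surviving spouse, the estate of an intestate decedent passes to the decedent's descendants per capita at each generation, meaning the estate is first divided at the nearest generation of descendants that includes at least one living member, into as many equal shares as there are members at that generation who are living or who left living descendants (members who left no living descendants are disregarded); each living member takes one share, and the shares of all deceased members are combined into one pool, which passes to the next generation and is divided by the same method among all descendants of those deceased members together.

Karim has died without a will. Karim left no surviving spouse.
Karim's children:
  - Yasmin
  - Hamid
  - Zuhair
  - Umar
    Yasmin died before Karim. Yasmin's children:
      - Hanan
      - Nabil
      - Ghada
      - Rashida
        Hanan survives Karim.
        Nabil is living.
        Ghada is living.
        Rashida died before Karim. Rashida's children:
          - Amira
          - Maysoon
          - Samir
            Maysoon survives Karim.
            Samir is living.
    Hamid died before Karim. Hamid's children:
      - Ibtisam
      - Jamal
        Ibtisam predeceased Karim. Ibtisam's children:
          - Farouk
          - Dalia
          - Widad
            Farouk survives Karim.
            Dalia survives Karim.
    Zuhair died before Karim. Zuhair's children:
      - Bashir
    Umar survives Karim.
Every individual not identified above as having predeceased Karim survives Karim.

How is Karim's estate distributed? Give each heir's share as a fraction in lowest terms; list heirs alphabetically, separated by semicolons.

Amira 1/28; Bashir 3/28; Dalia 1/28; Farouk 1/28; Ghada 3/28; Hanan 3/28; Jamal 3/28; Maysoon 1/28; Nabil 3/28; Samir 1/28; Umar 1/4; Widad 1/28

There is no surviving spouse, so the entire estate passes to Karim's descendants per capita at each generation.
At generation 1 (Yasmin, Hamid, Zuhair, Umar) there are 4 shares of (1)/4 = 1/4 each.
Living: Umar — each takes 1/4.
Deceased: Yasmin, Hamid, and Zuhair. Their combined 3/4 is pooled and carried to generation 2.
At generation 2 (Hanan, Nabil, Ghada, Rashida, Ibtisam, Jamal, Bashir) there are 7 shares of (3/4)/7 = 3/28 each.
Living: Hanan, Nabil, Ghada, Jamal, and Bashir — each takes 3/28.
Deceased: Rashida and Ibtisam. Their combined 3/14 is pooled and carried to generation 3.
At generation 3 (Amira, Maysoon, Samir, Farouk, Dalia, Widad) there are 6 shares of (3/14)/6 = 1/28 each.
Living: Amira, Maysoon, Samir, Farouk, Dalia, and Widad — each takes 1/28.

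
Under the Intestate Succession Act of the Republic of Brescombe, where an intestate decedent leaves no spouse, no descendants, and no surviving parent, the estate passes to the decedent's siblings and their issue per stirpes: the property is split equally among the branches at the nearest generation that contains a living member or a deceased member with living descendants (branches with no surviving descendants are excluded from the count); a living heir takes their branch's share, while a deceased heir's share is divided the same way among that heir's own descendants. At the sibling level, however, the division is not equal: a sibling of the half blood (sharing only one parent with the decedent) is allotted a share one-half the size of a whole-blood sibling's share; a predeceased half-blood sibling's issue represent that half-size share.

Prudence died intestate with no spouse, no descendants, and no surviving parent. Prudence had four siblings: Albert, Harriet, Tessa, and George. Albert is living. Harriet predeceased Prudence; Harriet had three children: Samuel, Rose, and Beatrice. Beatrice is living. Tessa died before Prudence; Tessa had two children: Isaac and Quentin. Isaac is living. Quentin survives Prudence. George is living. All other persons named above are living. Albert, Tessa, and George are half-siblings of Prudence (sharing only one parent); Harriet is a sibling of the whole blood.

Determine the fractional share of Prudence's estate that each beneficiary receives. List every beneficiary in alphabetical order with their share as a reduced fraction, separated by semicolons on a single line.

Albert 1/5; Beatrice 2/15; George 1/5; Isaac 1/10; Quentin 1/10; Rose 2/15; Samuel 2/15

No spouse, descendants, or parent survives, so the estate passes to Prudence's siblings per stirpes.
Half-blood siblings count for one-half the weight of whole-blood siblings at the initial division.
Dividing 1 in proportion to weights (total weight 5/2): Albert (weight 1/2) → 1/5; Harriet (weight 1) → 2/5; Tessa (weight 1/2) → 1/5; George (weight 1/2) → 1/5.
Albert is living and takes 1/5.
Harriet predeceased; the 2/5 allotted to Harriet's branch passes to Harriet's issue by representation.
The 2/5 is divided into 3 equal shares of 2/15 among Samuel, Rose, Beatrice.
Samuel is living and takes 2/15.
Rose is living and takes 2/15.
Beatrice is living and takes 2/15.
Tessa predeceased; the 1/5 allotted to Tessa's branch passes to Tessa's issue by representation.
The 1/5 is divided into 2 equal shares of 1/10 among Isaac, Quentin.
Isaac is living and takes 1/10.
Quentin is living and takes 1/10.
George is living and takes 1/5.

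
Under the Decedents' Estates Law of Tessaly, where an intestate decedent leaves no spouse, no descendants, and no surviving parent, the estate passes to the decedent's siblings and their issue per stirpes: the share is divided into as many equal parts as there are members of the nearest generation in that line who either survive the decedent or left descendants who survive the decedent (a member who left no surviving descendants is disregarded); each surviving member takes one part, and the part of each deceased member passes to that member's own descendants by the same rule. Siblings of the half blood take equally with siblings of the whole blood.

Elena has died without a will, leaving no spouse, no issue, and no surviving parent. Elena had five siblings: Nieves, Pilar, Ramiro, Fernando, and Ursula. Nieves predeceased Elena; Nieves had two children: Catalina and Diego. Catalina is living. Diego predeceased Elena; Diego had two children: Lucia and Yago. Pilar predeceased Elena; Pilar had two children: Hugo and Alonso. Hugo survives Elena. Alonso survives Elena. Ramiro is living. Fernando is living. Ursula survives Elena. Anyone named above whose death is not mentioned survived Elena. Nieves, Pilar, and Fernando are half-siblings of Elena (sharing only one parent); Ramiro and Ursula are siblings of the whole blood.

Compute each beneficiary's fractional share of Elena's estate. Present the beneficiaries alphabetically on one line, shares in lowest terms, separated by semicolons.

No spouse, descendants, or parent survives, so the estate passes to Elena's siblings per stirpes.
Half-blood and whole-blood siblings take equally under the stated rule.
The estate is divided into 5 equal shares of 1/5 among Nieves, Pilar, Ramiro, Fernando, Ursula.
Nieves predeceased; the 1/5 allotted to Nieves's branch passes to Nieves's issue by representation.
The 1/5 is divided into 2 equal shares of 1/10 among Catalina, Diego.
Catalina is living and takes 1/10.
Diego predeceased; the 1/10 allotted to Diego's branch passes to Diego's issue by representation.
The 1/10 is divided into 2 equal shares of 1/20 among Lucia, Yago.
Lucia is living and takes 1/20.
Yago is living and takes 1/20.
Pilar predeceased; the 1/5 allotted to Pilar's branch passes to Pilar's issue by representation.
The 1/5 is divided into 2 equal shares of 1/10 among Hugo, Alonso.
Hugo is living and takes 1/10.
Alonso is living and takes 1/10.
Ramiro is living and takes 1/5.
Fernando is living and takes 1/5.
Ursula is living and takes 1/5.

Alonso 1/10; Catalina 1/10; Fernando 1/5; Hugo 1/10; Lucia 1/20; Ramiro 1/5; Ursula 1/5; Yago 1/20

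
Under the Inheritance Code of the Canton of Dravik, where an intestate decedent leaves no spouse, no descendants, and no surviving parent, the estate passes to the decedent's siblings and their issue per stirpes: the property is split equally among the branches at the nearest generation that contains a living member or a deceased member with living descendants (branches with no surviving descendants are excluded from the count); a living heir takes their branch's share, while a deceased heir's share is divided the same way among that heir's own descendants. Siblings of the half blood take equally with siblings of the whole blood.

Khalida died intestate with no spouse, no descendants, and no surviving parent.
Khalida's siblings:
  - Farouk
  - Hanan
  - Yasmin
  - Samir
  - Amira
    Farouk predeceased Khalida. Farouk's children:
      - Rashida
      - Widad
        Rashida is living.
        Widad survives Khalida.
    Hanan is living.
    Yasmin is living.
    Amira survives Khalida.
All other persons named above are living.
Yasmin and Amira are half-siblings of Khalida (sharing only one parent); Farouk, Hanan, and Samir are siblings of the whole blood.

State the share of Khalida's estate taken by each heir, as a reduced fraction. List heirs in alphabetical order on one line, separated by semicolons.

Amira 1/5; Hanan 1/5; Rashida 1/10; Samir 1/5; Widad 1/10; Yasmin 1/5

No spouse, descendants, or parent survives, so the estate passes to Khalida's siblings per stirpes.
Half-blood and whole-blood siblings take equally under the stated rule.
The estate is divided into 5 equal shares of 1/5 among Farouk, Hanan, Yasmin, Samir, Amira.
Farouk predeceased; the 1/5 allotted to Farouk's branch passes to Farouk's issue by representation.
The 1/5 is divided into 2 equal shares of 1/10 among Rashida, Widad.
Rashida is living and takes 1/10.
Widad is living and takes 1/10.
Hanan is living and takes 1/5.
Yasmin is living and takes 1/5.
Samir is living and takes 1/5.
Amira is living and takes 1/5.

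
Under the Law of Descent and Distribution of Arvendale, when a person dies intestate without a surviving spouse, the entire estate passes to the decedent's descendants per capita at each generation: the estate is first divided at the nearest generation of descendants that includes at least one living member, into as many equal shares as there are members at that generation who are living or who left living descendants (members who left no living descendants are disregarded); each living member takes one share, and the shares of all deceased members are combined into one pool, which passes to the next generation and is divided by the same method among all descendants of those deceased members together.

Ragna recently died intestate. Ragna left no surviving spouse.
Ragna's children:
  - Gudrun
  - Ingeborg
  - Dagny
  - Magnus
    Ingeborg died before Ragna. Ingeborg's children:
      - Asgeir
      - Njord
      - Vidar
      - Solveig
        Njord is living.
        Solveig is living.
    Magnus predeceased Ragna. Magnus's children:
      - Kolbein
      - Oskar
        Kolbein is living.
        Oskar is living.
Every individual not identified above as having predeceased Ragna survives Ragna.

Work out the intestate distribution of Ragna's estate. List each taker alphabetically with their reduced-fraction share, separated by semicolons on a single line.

Asgeir 1/12; Dagny 1/4; Gudrun 1/4; Kolbein 1/12; Njord 1/12; Oskar 1/12; Solveig 1/12; Vidar 1/12

There is no surviving spouse, so the entire estate passes to Ragna's descendants per capita at each generation.
At generation 1 (Gudrun, Ingeborg, Dagny, Magnus) there are 4 shares of (1)/4 = 1/4 each.
Living: Gudrun and Dagny — each takes 1/4.
Deceased: Ingeborg and Magnus. Their combined 1/2 is pooled and carried to generation 2.
At generation 2 (Asgeir, Njord, Vidar, Solveig, Kolbein, Oskar) there are 6 shares of (1/2)/6 = 1/12 each.
Living: Asgeir, Njord, Vidar, Solveig, Kolbein, and Oskar — each takes 1/12.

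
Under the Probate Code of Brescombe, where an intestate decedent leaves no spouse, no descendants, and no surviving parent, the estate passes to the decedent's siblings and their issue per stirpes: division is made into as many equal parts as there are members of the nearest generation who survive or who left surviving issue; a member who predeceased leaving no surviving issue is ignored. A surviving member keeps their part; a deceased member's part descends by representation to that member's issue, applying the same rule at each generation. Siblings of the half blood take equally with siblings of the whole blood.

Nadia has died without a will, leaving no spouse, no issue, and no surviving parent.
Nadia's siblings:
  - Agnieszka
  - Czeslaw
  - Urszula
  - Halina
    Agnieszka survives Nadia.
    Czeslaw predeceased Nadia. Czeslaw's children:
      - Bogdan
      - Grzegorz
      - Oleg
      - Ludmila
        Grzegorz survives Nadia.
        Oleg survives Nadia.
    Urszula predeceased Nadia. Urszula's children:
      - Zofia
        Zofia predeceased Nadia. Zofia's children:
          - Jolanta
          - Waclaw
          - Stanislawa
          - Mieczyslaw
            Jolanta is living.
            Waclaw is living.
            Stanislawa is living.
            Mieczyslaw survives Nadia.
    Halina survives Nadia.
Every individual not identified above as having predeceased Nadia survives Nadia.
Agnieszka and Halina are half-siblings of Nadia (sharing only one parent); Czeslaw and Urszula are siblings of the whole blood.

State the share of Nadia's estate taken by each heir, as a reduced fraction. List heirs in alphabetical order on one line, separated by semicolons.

Agnieszka 1/4; Bogdan 1/16; Grzegorz 1/16; Halina 1/4; Jolanta 1/16; Ludmila 1/16; Mieczyslaw 1/16; Oleg 1/16; Stanislawa 1/16; Waclaw 1/16

No spouse, descendants, or parent survives, so the estate passes to Nadia's siblings per stirpes.
Half-blood and whole-blood siblings take equally under the stated rule.
The estate is divided into 4 equal shares of 1/4 among Agnieszka, Czeslaw, Urszula, Halina.
Agnieszka is living and takes 1/4.
Czeslaw predeceased; the 1/4 allotted to Czeslaw's branch passes to Czeslaw's issue by representation.
The 1/4 is divided into 4 equal shares of 1/16 among Bogdan, Grzegorz, Oleg, Ludmila.
Bogdan is living and takes 1/16.
Grzegorz is living and takes 1/16.
Oleg is living and takes 1/16.
Ludmila is living and takes 1/16.
Urszula predeceased; the 1/4 allotted to Urszula's branch passes to Urszula's issue by representation.
Zofia's line is the sole branch at this level, so the full 1/4 passes to Zofia's issue by representation.
The 1/4 is divided into 4 equal shares of 1/16 among Jolanta, Waclaw, Stanislawa, Mieczyslaw.
Jolanta is living and takes 1/16.
Waclaw is living and takes 1/16.
Stanislawa is living and takes 1/16.
Mieczyslaw is living and takes 1/16.
Halina is living and takes 1/4.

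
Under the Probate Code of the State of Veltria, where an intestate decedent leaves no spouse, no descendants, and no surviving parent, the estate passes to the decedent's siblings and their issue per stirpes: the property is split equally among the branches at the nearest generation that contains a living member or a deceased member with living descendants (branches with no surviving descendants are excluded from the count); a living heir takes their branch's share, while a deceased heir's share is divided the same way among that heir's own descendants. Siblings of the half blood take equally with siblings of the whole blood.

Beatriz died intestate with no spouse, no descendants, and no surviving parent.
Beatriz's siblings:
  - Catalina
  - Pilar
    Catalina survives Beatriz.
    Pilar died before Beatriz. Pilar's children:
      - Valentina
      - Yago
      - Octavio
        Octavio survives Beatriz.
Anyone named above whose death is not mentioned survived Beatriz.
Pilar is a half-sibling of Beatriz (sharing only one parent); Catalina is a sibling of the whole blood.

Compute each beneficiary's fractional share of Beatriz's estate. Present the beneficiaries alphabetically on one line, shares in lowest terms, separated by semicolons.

Catalina 1/2; Octavio 1/6; Valentina 1/6; Yago 1/6

No spouse, descendants, or parent survives, so the estate passes to Beatriz's siblings per stirpes.
Half-blood and whole-blood siblings take equally under the stated rule.
The estate is divided into 2 equal shares of 1/2 among Catalina, Pilar.
Catalina is living and takes 1/2.
Pilar predeceased; the 1/2 allotted to Pilar's branch passes to Pilar's issue by representation.
The 1/2 is divided into 3 equal shares of 1/6 among Valentina, Yago, Octavio.
Valentina is living and takes 1/6.
Yago is living and takes 1/6.
Octavio is living and takes 1/6.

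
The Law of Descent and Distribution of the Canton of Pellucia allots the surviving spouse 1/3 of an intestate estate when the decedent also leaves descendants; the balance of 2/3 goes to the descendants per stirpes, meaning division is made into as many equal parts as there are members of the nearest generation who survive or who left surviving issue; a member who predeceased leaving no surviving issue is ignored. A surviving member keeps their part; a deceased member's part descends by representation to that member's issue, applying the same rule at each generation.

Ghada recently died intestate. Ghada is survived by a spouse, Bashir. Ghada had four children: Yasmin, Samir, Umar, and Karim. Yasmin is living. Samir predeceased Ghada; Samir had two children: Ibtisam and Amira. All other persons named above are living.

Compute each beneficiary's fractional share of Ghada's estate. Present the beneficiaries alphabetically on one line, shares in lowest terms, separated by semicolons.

Amira 1/12; Bashir 1/3; Ibtisam 1/12; Karim 1/6; Umar 1/6; Yasmin 1/6

Bashir, as surviving spouse, takes 1/3.
The remaining 2/3 passes to Ghada's descendants per stirpes.
The 2/3 is divided into 4 equal shares of 1/6 among Yasmin, Samir, Umar, Karim.
Yasmin is living and takes 1/6.
Samir predeceased; the 1/6 allotted to Samir's branch passes to Samir's issue by representation.
The 1/6 is divided into 2 equal shares of 1/12 among Ibtisam, Amira.
Ibtisam is living and takes 1/12.
Amira is living and takes 1/12.
Umar is living and takes 1/6.
Karim is living and takes 1/6.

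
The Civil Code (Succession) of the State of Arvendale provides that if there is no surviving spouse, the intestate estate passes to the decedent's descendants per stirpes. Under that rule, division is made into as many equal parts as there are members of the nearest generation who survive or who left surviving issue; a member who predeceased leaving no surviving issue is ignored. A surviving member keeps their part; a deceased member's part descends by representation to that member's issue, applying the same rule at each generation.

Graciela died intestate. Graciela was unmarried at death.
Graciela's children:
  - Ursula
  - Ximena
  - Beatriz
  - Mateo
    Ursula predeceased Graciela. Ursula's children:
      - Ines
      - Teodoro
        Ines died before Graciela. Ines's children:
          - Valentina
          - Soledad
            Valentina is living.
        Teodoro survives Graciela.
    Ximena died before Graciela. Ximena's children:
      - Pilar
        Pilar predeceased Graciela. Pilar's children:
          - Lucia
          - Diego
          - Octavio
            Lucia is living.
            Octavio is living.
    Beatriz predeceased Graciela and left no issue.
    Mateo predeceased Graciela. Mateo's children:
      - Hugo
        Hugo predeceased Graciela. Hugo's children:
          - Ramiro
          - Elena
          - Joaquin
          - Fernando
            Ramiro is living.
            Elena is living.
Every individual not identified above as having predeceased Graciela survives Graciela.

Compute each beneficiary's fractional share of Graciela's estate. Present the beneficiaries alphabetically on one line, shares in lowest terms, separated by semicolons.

Diego 1/9; Elena 1/12; Fernando 1/12; Joaquin 1/12; Lucia 1/9; Octavio 1/9; Ramiro 1/12; Soledad 1/12; Teodoro 1/6; Valentina 1/12

There is no surviving spouse, so the entire estate passes to Graciela's descendants per stirpes.
Beatriz left no surviving issue, so that branch lapses and is disregarded.
The estate is divided into 3 equal shares of 1/3 among Ursula, Ximena, Mateo.
Ursula predeceased; the 1/3 allotted to Ursula's branch passes to Ursula's issue by representation.
The 1/3 is divided into 2 equal shares of 1/6 among Ines, Teodoro.
Ines predeceased; the 1/6 allotted to Ines's branch passes to Ines's issue by representation.
The 1/6 is divided into 2 equal shares of 1/12 among Valentina, Soledad.
Valentina is living and takes 1/12.
Soledad is living and takes 1/12.
Teodoro is living and takes 1/6.
Ximena predeceased; the 1/3 allotted to Ximena's branch passes to Ximena's issue by representation.
Pilar's line is the sole branch at this level, so the full 1/3 passes to Pilar's issue by representation.
The 1/3 is divided into 3 equal shares of 1/9 among Lucia, Diego, Octavio.
Lucia is living and takes 1/9.
Diego is living and takes 1/9.
Octavio is living and takes 1/9.
Mateo predeceased; the 1/3 allotted to Mateo's branch passes to Mateo's issue by representation.
Hugo's line is the sole branch at this level, so the full 1/3 passes to Hugo's issue by representation.
The 1/3 is divided into 4 equal shares of 1/12 among Ramiro, Elena, Joaquin, Fernando.
Ramiro is living and takes 1/12.
Elena is living and takes 1/12.
Joaquin is living and takes 1/12.
Fernando is living and takes 1/12.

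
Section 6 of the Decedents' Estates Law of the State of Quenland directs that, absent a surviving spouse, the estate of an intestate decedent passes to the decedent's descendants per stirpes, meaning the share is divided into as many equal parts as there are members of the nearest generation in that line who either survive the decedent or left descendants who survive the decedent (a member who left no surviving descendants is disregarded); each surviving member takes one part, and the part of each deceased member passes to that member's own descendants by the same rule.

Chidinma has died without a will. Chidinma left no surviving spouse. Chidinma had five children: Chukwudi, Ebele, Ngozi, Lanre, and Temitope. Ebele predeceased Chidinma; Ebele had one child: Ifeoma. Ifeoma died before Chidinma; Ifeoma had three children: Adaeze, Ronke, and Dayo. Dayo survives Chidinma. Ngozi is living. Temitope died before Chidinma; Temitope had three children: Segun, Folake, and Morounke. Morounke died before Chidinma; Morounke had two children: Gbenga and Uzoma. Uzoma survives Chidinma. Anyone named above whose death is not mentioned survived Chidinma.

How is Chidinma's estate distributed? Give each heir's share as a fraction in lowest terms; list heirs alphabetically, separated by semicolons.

There is no surviving spouse, so the entire estate passes to Chidinma's descendants per stirpes.
The estate is divided into 5 equal shares of 1/5 among Chukwudi, Ebele, Ngozi, Lanre, Temitope.
Chukwudi is living and takes 1/5.
Ebele predeceased; the 1/5 allotted to Ebele's branch passes to Ebele's issue by representation.
Ifeoma's line is the sole branch at this level, so the full 1/5 passes to Ifeoma's issue by representation.
The 1/5 is divided into 3 equal shares of 1/15 among Adaeze, Ronke, Dayo.
Adaeze is living and takes 1/15.
Ronke is living and takes 1/15.
Dayo is living and takes 1/15.
Ngozi is living and takes 1/5.
Lanre is living and takes 1/5.
Temitope predeceased; the 1/5 allotted to Temitope's branch passes to Temitope's issue by representation.
The 1/5 is divided into 3 equal shares of 1/15 among Segun, Folake, Morounke.
Segun is living and takes 1/15.
Folake is living and takes 1/15.
Morounke predeceased; the 1/15 allotted to Morounke's branch passes to Morounke's issue by representation.
The 1/15 is divided into 2 equal shares of 1/30 among Gbenga, Uzoma.
Gbenga is living and takes 1/30.
Uzoma is living and takes 1/30.

Adaeze 1/15; Chukwudi 1/5; Dayo 1/15; Folake 1/15; Gbenga 1/30; Lanre 1/5; Ngozi 1/5; Ronke 1/15; Segun 1/15; Uzoma 1/30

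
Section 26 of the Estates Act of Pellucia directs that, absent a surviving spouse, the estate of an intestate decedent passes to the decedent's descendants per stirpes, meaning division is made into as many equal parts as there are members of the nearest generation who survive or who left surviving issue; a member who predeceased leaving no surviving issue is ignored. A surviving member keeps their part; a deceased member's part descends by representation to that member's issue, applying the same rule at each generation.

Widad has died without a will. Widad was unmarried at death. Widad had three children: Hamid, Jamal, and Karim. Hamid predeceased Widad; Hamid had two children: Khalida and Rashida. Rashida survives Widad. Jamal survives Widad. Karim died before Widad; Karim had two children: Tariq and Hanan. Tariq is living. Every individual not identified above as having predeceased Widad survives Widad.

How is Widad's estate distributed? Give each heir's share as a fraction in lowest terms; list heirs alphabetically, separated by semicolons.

There is no surviving spouse, so the entire estate passes to Widad's descendants per stirpes.
The estate is divided into 3 equal shares of 1/3 among Hamid, Jamal, Karim.
Hamid predeceased; the 1/3 allotted to Hamid's branch passes to Hamid's issue by representation.
The 1/3 is divided into 2 equal shares of 1/6 among Khalida, Rashida.
Khalida is living and takes 1/6.
Rashida is living and takes 1/6.
Jamal is living and takes 1/3.
Karim predeceased; the 1/3 allotted to Karim's branch passes to Karim's issue by representation.
The 1/3 is divided into 2 equal shares of 1/6 among Tariq, Hanan.
Tariq is living and takes 1/6.
Hanan is living and takes 1/6.

Hanan 1/6; Jamal 1/3; Khalida 1/6; Rashida 1/6; Tariq 1/6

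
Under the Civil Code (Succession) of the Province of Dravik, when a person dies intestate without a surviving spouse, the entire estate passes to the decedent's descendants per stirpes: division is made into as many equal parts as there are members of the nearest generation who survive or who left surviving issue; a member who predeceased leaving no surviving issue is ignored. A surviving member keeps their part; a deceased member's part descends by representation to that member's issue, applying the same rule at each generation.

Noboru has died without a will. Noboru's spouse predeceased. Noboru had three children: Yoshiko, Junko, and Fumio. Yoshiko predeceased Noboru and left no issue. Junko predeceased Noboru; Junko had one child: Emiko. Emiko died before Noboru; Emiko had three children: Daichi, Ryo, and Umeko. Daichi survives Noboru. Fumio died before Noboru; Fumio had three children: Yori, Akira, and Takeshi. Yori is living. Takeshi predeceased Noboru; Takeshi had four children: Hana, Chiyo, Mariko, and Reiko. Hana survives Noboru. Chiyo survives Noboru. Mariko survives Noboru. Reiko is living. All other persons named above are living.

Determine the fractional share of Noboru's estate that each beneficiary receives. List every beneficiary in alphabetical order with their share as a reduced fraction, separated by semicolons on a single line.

Akira 1/6; Chiyo 1/24; Daichi 1/6; Hana 1/24; Mariko 1/24; Reiko 1/24; Ryo 1/6; Umeko 1/6; Yori 1/6

There is no surviving spouse, so the entire estate passes to Noboru's descendants per stirpes.
Yoshiko left no surviving issue, so that branch lapses and is disregarded.
The estate is divided into 2 equal shares of 1/2 among Junko, Fumio.
Junko predeceased; the 1/2 allotted to Junko's branch passes to Junko's issue by representation.
Emiko's line is the sole branch at this level, so the full 1/2 passes to Emiko's issue by representation.
The 1/2 is divided into 3 equal shares of 1/6 among Daichi, Ryo, Umeko.
Daichi is living and takes 1/6.
Ryo is living and takes 1/6.
Umeko is living and takes 1/6.
Fumio predeceased; the 1/2 allotted to Fumio's branch passes to Fumio's issue by representation.
The 1/2 is divided into 3 equal shares of 1/6 among Yori, Akira, Takeshi.
Yori is living and takes 1/6.
Akira is living and takes 1/6.
Takeshi predeceased; the 1/6 allotted to Takeshi's branch passes to Takeshi's issue by representation.
The 1/6 is divided into 4 equal shares of 1/24 among Hana, Chiyo, Mariko, Reiko.
Hana is living and takes 1/24.
Chiyo is living and takes 1/24.
Mariko is living and takes 1/24.
Reiko is living and takes 1/24.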